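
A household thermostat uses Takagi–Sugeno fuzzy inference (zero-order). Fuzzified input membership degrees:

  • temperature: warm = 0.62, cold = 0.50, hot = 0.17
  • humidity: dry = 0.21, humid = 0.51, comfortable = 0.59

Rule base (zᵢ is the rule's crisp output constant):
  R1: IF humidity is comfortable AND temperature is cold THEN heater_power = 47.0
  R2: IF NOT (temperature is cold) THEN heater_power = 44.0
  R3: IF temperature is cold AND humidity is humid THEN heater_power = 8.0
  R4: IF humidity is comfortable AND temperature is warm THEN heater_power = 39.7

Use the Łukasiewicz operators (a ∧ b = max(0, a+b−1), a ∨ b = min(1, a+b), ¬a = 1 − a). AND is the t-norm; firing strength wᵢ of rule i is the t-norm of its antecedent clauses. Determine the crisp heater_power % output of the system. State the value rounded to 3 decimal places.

42.774

R1 (z=47.0): comfortable=0.59, cold=0.50; AND[max(0, a+b−1)] → w = 0.09
R2 (z=44.0): ¬cold=1−0.50=0.50 → w = 0.50
R3 (z=8.0): cold=0.50, humid=0.51; AND[max(0, a+b−1)] → w = 0.01
R4 (z=39.7): comfortable=0.59, warm=0.62; AND[max(0, a+b−1)] → w = 0.21
Weighted average = (0.09·47.0 + 0.50·44.0 + 0.01·8.0 + 0.21·39.7) / (0.09 + 0.50 + 0.01 + 0.21)
  = 34.6470 / 0.8100 = 42.774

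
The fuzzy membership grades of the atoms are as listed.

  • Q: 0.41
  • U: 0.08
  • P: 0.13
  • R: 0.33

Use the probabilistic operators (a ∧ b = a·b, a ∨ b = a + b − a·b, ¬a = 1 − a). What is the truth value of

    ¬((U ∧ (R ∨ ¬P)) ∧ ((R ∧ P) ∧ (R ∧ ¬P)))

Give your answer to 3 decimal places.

¬P = 1 − 0.1300 = 0.8700
R ∨ ¬P = a + b − a·b on (0.3300, 0.8700) = 0.9129
U ∧ (R ∨ ¬P) = a·b on (0.0800, 0.9129) = 0.0730
R ∧ P = a·b on (0.3300, 0.1300) = 0.0429
¬P = 1 − 0.1300 = 0.8700
R ∧ ¬P = a·b on (0.3300, 0.8700) = 0.2871
(R ∧ P) ∧ (R ∧ ¬P) = a·b on (0.0429, 0.2871) = 0.0123
(U ∧ (R ∨ ¬P)) ∧ ((R ∧ P) ∧ (R ∧ ¬P)) = a·b on (0.0730, 0.0123) = 0.0009
¬((U ∧ (R ∨ ¬P)) ∧ ((R ∧ P) ∧ (R ∧ ¬P))) = 1 − 0.0009 = 0.9991

0.999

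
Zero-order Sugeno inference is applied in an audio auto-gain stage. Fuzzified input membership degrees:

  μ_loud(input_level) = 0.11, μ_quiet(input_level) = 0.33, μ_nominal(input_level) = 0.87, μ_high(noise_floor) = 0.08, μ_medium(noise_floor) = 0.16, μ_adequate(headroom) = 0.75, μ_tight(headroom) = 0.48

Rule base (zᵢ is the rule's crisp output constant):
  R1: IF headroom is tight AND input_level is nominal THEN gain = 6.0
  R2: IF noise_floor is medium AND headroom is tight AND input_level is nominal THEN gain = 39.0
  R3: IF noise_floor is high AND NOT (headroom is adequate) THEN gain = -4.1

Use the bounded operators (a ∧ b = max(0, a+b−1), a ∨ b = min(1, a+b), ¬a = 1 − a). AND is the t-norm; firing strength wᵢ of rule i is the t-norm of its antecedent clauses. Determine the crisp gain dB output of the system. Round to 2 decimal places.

R1 (z=6.0): tight=0.48, nominal=0.87; AND[max(0, a+b−1)] → w = 0.35
R2 (z=39.0): medium=0.16, tight=0.48, nominal=0.87; AND[max(0, a+b−1)] → w = 0.00
R3 (z=-4.1): high=0.08, ¬adequate=1−0.75=0.25; AND[max(0, a+b−1)] → w = 0.00
Weighted average = (0.35·6.0 + 0.00·39.0 + 0.00·-4.1) / (0.35 + 0.00 + 0.00)
  = 2.1000 / 0.3500 = 6.00

6.00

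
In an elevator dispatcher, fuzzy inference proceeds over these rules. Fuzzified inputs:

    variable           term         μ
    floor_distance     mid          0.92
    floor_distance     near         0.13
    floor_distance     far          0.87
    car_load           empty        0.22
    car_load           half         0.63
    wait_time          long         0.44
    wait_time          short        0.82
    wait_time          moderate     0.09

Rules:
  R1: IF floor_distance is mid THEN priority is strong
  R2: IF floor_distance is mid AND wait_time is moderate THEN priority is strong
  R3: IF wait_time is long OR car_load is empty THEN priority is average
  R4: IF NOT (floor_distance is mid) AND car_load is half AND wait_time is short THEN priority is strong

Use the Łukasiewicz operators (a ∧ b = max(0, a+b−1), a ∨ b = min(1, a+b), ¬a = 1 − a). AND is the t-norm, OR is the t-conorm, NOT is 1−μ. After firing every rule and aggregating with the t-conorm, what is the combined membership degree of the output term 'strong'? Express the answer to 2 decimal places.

0.93

R1: mid=0.92 → w = 0.92
R2: mid=0.92, moderate=0.09; AND[max(0, a+b−1)] → w = 0.01
R3: long=0.44, empty=0.22; OR[min(1, a+b)] → w = 0.66
R4: ¬mid=1−0.92=0.08, half=0.63, short=0.82; AND[max(0, a+b−1)] → w = 0.00
Rules with consequent 'strong': {R1, R2, R4} → strengths 0.92, 0.01, 0.00
Aggregate via t-conorm [min(1, a+b)]: 0.93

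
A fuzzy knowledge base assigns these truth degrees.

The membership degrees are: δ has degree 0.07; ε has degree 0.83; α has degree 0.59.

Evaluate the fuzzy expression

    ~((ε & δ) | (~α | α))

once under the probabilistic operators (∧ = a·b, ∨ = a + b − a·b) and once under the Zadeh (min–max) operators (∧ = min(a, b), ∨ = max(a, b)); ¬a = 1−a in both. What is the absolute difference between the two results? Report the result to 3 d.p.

0.182

Under probabilistic:
  ε & δ = a·b on (0.8300, 0.0700) = 0.0581
  ~α = 1 − 0.5900 = 0.4100
  ~α | α = a + b − a·b on (0.4100, 0.5900) = 0.7581
  (ε & δ) | (~α | α) = a + b − a·b on (0.0581, 0.7581) = 0.7722
  ~((ε & δ) | (~α | α)) = 1 − 0.7722 = 0.2278
  → value = 0.2278
Under Zadeh (min–max):
  ε & δ = min(a, b) on (0.83, 0.07) = 0.07
  ~α = 1 − 0.59 = 0.41
  ~α | α = max(a, b) on (0.41, 0.59) = 0.59
  (ε & δ) | (~α | α) = max(a, b) on (0.07, 0.59) = 0.59
  ~((ε & δ) | (~α | α)) = 1 − 0.59 = 0.41
  → value = 0.4100
|0.2278 − 0.4100| = 0.182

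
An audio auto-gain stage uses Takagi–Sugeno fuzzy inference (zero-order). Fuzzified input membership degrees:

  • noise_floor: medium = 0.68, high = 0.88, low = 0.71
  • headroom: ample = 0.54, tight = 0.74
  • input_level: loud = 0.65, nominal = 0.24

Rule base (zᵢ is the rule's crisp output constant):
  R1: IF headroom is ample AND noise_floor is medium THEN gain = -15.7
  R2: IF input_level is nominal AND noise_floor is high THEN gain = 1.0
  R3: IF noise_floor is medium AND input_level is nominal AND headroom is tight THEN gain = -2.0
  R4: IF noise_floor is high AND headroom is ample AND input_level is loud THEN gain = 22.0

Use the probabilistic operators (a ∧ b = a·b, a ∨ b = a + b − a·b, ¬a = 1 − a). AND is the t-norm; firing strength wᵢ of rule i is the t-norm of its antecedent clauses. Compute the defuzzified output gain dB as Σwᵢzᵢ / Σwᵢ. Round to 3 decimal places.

R1 (z=-15.7): ample=0.54, medium=0.68; AND[a·b] → w = 0.3672
R2 (z=1.0): nominal=0.24, high=0.88; AND[a·b] → w = 0.2112
R3 (z=-2.0): medium=0.68, nominal=0.24, tight=0.74; AND[a·b] → w = 0.1208
R4 (z=22.0): high=0.88, ample=0.54, loud=0.65; AND[a·b] → w = 0.3089
Weighted average = (0.3672·-15.7 + 0.2112·1.0 + 0.1208·-2.0 + 0.3089·22.0) / (0.3672 + 0.2112 + 0.1208 + 0.3089)
  = 1.0000 / 1.0080 = 0.992

0.992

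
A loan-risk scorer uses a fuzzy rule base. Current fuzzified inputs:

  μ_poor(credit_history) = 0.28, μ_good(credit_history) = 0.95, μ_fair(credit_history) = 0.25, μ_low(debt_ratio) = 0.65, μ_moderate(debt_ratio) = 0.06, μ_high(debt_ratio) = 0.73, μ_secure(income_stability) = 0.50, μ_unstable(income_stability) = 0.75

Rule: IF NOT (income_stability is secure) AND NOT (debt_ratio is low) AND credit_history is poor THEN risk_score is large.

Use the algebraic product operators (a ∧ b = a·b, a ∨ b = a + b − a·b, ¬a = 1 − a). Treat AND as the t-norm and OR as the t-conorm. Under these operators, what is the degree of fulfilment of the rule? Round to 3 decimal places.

0.049

firing strength: ¬secure=1−0.50=0.50, ¬low=1−0.65=0.35, poor=0.28; AND[a·b] → w = 0.0490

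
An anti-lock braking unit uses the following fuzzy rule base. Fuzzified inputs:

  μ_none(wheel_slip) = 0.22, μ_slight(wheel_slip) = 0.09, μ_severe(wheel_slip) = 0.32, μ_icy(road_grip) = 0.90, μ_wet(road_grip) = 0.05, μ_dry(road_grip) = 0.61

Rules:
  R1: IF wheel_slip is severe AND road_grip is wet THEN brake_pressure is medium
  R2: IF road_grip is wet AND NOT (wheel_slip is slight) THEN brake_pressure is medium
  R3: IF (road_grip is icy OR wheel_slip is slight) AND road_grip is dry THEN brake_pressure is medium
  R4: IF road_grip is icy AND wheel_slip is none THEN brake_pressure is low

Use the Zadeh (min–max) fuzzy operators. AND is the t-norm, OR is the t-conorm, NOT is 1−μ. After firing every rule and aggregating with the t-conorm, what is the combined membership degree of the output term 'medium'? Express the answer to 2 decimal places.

0.61

R1: severe=0.32, wet=0.05; AND[min(a, b)] → w = 0.05
R2: wet=0.05, ¬slight=1−0.09=0.91; AND[min(a, b)] → w = 0.05
R3: (icy=0.90 OR slight=0.09) = 0.90; AND[min(a, b)] with dry=0.61 → w = 0.61
R4: icy=0.90, none=0.22; AND[min(a, b)] → w = 0.22
Rules with consequent 'medium': {R1, R2, R3} → strengths 0.05, 0.05, 0.61
Aggregate via t-conorm [max(a, b)]: 0.61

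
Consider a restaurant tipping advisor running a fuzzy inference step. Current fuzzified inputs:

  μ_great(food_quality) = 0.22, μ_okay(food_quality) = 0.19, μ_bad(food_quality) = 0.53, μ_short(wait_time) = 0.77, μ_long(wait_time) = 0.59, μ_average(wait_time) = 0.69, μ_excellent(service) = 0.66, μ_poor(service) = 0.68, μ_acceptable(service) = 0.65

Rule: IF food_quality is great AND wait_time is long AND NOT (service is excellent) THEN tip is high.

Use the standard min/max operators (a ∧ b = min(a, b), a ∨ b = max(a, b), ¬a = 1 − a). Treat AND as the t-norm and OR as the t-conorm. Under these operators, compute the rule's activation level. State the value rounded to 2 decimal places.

0.22

firing strength: great=0.22, long=0.59, ¬excellent=1−0.66=0.34; AND[min(a, b)] → w = 0.22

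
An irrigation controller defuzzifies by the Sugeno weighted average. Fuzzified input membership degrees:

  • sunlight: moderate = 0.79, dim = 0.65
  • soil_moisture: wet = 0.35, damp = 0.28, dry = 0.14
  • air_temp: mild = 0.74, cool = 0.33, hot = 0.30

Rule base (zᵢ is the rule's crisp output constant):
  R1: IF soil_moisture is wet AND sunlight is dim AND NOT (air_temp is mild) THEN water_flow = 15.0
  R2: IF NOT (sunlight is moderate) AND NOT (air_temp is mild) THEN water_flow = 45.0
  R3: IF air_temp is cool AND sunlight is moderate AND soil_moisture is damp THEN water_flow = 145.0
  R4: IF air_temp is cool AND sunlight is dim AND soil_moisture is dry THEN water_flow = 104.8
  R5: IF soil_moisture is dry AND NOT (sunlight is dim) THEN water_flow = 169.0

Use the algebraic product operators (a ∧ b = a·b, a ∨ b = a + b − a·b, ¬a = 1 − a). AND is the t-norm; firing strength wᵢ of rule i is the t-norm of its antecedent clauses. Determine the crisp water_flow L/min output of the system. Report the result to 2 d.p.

R1 (z=15.0): wet=0.35, dim=0.65, ¬mild=1−0.74=0.26; AND[a·b] → w = 0.0591
R2 (z=45.0): ¬moderate=1−0.79=0.21, ¬mild=1−0.74=0.26; AND[a·b] → w = 0.0546
R3 (z=145.0): cool=0.33, moderate=0.79, damp=0.28; AND[a·b] → w = 0.0730
R4 (z=104.8): cool=0.33, dim=0.65, dry=0.14; AND[a·b] → w = 0.0300
R5 (z=169.0): dry=0.14, ¬dim=1−0.65=0.35; AND[a·b] → w = 0.0490
Weighted average = (0.0591·15.0 + 0.0546·45.0 + 0.0730·145.0 + 0.0300·104.8 + 0.0490·169.0) / (0.0591 + 0.0546 + 0.0730 + 0.0300 + 0.0490)
  = 25.3568 / 0.2658 = 95.41

95.41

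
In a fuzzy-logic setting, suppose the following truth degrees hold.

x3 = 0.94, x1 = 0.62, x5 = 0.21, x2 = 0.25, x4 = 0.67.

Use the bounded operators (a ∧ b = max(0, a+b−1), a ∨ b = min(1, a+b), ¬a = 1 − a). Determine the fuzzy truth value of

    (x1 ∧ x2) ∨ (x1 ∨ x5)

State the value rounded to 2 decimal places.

x1 ∧ x2 = max(0, a+b−1) on (0.62, 0.25) = 0.00
x1 ∨ x5 = min(1, a+b) on (0.62, 0.21) = 0.83
(x1 ∧ x2) ∨ (x1 ∨ x5) = min(1, a+b) on (0.00, 0.83) = 0.83

0.83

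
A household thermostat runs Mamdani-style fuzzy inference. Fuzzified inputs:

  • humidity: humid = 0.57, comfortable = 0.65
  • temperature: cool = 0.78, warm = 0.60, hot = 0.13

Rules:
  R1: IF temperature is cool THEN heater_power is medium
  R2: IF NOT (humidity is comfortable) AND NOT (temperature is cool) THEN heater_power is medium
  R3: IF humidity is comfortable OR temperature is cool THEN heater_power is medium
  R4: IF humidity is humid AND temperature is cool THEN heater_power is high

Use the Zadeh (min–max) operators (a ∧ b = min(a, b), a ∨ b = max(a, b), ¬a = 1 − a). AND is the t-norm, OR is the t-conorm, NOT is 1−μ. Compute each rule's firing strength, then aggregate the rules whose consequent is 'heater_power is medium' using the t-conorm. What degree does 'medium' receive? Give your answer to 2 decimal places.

R1: cool=0.78 → w = 0.78
R2: ¬comfortable=1−0.65=0.35, ¬cool=1−0.78=0.22; AND[min(a, b)] → w = 0.22
R3: comfortable=0.65, cool=0.78; OR[max(a, b)] → w = 0.78
R4: humid=0.57, cool=0.78; AND[min(a, b)] → w = 0.57
Rules with consequent 'medium': {R1, R2, R3} → strengths 0.78, 0.22, 0.78
Aggregate via t-conorm [max(a, b)]: 0.78

0.78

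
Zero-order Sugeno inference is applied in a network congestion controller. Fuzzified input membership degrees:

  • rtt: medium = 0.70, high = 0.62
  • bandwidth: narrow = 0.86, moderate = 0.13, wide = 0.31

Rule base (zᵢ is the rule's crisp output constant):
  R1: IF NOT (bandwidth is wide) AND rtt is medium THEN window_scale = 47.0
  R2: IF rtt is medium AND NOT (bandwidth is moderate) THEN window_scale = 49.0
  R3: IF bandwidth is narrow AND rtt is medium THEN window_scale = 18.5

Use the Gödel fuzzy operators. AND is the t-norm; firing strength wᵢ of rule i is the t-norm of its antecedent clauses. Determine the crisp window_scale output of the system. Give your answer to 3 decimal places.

38.124

R1 (z=47.0): ¬wide=1−0.31=0.69, medium=0.70; AND[min(a, b)] → w = 0.69
R2 (z=49.0): medium=0.70, ¬moderate=1−0.13=0.87; AND[min(a, b)] → w = 0.70
R3 (z=18.5): narrow=0.86, medium=0.70; AND[min(a, b)] → w = 0.70
Weighted average = (0.69·47.0 + 0.70·49.0 + 0.70·18.5) / (0.69 + 0.70 + 0.70)
  = 79.6800 / 2.0900 = 38.124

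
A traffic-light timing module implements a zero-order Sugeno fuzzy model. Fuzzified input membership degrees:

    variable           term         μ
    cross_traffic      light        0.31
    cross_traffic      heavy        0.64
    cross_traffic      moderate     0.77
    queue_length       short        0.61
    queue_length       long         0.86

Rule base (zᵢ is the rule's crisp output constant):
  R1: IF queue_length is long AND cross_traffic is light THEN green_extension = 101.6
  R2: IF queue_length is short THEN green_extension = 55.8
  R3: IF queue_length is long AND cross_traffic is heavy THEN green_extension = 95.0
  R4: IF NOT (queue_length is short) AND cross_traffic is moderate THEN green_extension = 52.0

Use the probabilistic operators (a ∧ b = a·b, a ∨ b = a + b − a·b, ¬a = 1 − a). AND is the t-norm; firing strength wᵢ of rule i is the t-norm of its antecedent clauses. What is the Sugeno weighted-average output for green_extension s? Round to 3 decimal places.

R1 (z=101.6): long=0.86, light=0.31; AND[a·b] → w = 0.2666
R2 (z=55.8): short=0.61 → w = 0.6100
R3 (z=95.0): long=0.86, heavy=0.64; AND[a·b] → w = 0.5504
R4 (z=52.0): ¬short=1−0.61=0.39, moderate=0.77; AND[a·b] → w = 0.3003
Weighted average = (0.2666·101.6 + 0.6100·55.8 + 0.5504·95.0 + 0.3003·52.0) / (0.2666 + 0.6100 + 0.5504 + 0.3003)
  = 129.0282 / 1.7273 = 74.699

74.699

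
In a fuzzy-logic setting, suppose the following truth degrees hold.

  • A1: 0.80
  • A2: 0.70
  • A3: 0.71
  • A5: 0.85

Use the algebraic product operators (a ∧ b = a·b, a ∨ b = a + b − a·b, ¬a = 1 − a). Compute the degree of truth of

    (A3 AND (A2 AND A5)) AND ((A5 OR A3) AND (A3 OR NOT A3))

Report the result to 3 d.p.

A2 AND A5 = a·b on (0.7000, 0.8500) = 0.5950
A3 AND (A2 AND A5) = a·b on (0.7100, 0.5950) = 0.4224
A5 OR A3 = a + b − a·b on (0.8500, 0.7100) = 0.9565
NOT A3 = 1 − 0.7100 = 0.2900
A3 OR NOT A3 = a + b − a·b on (0.7100, 0.2900) = 0.7941
(A5 OR A3) AND (A3 OR NOT A3) = a·b on (0.9565, 0.7941) = 0.7596
(A3 AND (A2 AND A5)) AND ((A5 OR A3) AND (A3 OR NOT A3)) = a·b on (0.4224, 0.7596) = 0.3209

0.321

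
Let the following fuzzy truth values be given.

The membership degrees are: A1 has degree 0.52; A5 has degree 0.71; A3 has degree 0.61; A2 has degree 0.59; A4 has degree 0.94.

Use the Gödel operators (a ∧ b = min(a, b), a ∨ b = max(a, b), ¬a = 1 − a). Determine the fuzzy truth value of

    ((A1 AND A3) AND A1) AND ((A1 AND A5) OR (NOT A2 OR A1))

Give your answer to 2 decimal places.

0.52

A1 AND A3 = min(a, b) on (0.52, 0.61) = 0.52
(A1 AND A3) AND A1 = min(a, b) on (0.52, 0.52) = 0.52
A1 AND A5 = min(a, b) on (0.52, 0.71) = 0.52
NOT A2 = 1 − 0.59 = 0.41
NOT A2 OR A1 = max(a, b) on (0.41, 0.52) = 0.52
(A1 AND A5) OR (NOT A2 OR A1) = max(a, b) on (0.52, 0.52) = 0.52
((A1 AND A3) AND A1) AND ((A1 AND A5) OR (NOT A2 OR A1)) = min(a, b) on (0.52, 0.52) = 0.52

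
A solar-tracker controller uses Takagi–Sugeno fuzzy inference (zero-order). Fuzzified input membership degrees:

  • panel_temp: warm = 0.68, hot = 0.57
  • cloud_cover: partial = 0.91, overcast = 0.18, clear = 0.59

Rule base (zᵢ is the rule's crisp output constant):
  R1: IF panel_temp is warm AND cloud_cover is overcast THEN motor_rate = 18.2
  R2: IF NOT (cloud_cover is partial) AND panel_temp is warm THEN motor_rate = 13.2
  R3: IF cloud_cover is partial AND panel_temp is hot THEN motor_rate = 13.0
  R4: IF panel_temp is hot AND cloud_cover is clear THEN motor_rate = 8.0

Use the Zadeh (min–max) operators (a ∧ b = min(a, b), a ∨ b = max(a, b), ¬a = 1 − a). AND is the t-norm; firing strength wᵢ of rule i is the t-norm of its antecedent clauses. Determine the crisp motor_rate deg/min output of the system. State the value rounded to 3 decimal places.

11.655

R1 (z=18.2): warm=0.68, overcast=0.18; AND[min(a, b)] → w = 0.18
R2 (z=13.2): ¬partial=1−0.91=0.09, warm=0.68; AND[min(a, b)] → w = 0.09
R3 (z=13.0): partial=0.91, hot=0.57; AND[min(a, b)] → w = 0.57
R4 (z=8.0): hot=0.57, clear=0.59; AND[min(a, b)] → w = 0.57
Weighted average = (0.18·18.2 + 0.09·13.2 + 0.57·13.0 + 0.57·8.0) / (0.18 + 0.09 + 0.57 + 0.57)
  = 16.4340 / 1.4100 = 11.655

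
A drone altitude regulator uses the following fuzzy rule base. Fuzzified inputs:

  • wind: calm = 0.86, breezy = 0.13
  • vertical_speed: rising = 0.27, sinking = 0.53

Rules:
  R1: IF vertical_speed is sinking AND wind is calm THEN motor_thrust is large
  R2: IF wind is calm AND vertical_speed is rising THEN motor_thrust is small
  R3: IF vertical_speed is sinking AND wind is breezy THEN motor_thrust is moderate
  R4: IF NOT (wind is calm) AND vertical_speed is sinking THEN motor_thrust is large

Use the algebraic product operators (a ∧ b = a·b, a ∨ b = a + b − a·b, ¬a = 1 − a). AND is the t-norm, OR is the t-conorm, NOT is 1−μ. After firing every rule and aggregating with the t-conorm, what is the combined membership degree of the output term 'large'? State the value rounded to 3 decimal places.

0.496

R1: sinking=0.53, calm=0.86; AND[a·b] → w = 0.4558
R2: calm=0.86, rising=0.27; AND[a·b] → w = 0.2322
R3: sinking=0.53, breezy=0.13; AND[a·b] → w = 0.0689
R4: ¬calm=1−0.86=0.14, sinking=0.53; AND[a·b] → w = 0.0742
Rules with consequent 'large': {R1, R4} → strengths 0.4558, 0.0742
Aggregate via t-conorm [a + b − a·b]: 0.4962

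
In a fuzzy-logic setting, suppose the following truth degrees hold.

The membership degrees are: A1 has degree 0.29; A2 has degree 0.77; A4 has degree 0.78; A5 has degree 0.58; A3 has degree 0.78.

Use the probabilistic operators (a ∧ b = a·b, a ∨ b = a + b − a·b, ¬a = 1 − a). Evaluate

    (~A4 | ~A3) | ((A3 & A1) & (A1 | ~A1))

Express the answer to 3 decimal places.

0.501

~A4 = 1 − 0.7800 = 0.2200
~A3 = 1 − 0.7800 = 0.2200
~A4 | ~A3 = a + b − a·b on (0.2200, 0.2200) = 0.3916
A3 & A1 = a·b on (0.7800, 0.2900) = 0.2262
~A1 = 1 − 0.2900 = 0.7100
A1 | ~A1 = a + b − a·b on (0.2900, 0.7100) = 0.7941
(A3 & A1) & (A1 | ~A1) = a·b on (0.2262, 0.7941) = 0.1796
(~A4 | ~A3) | ((A3 & A1) & (A1 | ~A1)) = a + b − a·b on (0.3916, 0.1796) = 0.5009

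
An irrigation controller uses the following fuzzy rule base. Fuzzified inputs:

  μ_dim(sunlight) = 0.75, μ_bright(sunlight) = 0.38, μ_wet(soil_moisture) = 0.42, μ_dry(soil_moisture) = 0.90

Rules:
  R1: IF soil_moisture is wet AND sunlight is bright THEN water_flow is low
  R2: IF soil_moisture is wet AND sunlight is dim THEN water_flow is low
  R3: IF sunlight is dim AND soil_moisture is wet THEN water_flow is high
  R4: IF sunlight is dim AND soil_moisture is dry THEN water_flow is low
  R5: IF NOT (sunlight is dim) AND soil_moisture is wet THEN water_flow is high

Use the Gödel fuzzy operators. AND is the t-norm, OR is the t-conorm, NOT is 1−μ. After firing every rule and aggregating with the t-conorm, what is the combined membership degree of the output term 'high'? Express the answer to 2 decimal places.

R1: wet=0.42, bright=0.38; AND[min(a, b)] → w = 0.38
R2: wet=0.42, dim=0.75; AND[min(a, b)] → w = 0.42
R3: dim=0.75, wet=0.42; AND[min(a, b)] → w = 0.42
R4: dim=0.75, dry=0.90; AND[min(a, b)] → w = 0.75
R5: ¬dim=1−0.75=0.25, wet=0.42; AND[min(a, b)] → w = 0.25
Rules with consequent 'high': {R3, R5} → strengths 0.42, 0.25
Aggregate via t-conorm [max(a, b)]: 0.42

0.42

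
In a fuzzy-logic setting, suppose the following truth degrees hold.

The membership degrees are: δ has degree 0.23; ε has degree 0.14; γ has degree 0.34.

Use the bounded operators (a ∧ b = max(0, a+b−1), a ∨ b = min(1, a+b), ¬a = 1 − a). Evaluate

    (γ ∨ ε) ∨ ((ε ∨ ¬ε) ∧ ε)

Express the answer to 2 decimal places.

0.62

γ ∨ ε = min(1, a+b) on (0.34, 0.14) = 0.48
¬ε = 1 − 0.14 = 0.86
ε ∨ ¬ε = min(1, a+b) on (0.14, 0.86) = 1.00
(ε ∨ ¬ε) ∧ ε = max(0, a+b−1) on (1.00, 0.14) = 0.14
(γ ∨ ε) ∨ ((ε ∨ ¬ε) ∧ ε) = min(1, a+b) on (0.48, 0.14) = 0.62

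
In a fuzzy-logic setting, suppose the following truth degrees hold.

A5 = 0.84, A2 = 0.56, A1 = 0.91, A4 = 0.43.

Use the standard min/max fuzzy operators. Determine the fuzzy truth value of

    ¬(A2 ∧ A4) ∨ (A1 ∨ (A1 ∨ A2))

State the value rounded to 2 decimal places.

A2 ∧ A4 = min(a, b) on (0.56, 0.43) = 0.43
¬(A2 ∧ A4) = 1 − 0.43 = 0.57
A1 ∨ A2 = max(a, b) on (0.91, 0.56) = 0.91
A1 ∨ (A1 ∨ A2) = max(a, b) on (0.91, 0.91) = 0.91
¬(A2 ∧ A4) ∨ (A1 ∨ (A1 ∨ A2)) = max(a, b) on (0.57, 0.91) = 0.91

0.91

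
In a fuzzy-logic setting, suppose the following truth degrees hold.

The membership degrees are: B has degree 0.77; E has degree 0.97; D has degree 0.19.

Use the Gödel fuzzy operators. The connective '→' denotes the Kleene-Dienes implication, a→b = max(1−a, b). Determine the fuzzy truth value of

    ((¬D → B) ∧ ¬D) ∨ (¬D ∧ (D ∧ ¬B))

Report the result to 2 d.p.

¬D = 1 − 0.19 = 0.81
¬D → B  [Kleene-Dienes: max(1−a, b)] with a=0.81, b=0.77 → 0.77
¬D = 1 − 0.19 = 0.81
(¬D → B) ∧ ¬D = min(a, b) on (0.77, 0.81) = 0.77
¬D = 1 − 0.19 = 0.81
¬B = 1 − 0.77 = 0.23
D ∧ ¬B = min(a, b) on (0.19, 0.23) = 0.19
¬D ∧ (D ∧ ¬B) = min(a, b) on (0.81, 0.19) = 0.19
((¬D → B) ∧ ¬D) ∨ (¬D ∧ (D ∧ ¬B)) = max(a, b) on (0.77, 0.19) = 0.77

0.77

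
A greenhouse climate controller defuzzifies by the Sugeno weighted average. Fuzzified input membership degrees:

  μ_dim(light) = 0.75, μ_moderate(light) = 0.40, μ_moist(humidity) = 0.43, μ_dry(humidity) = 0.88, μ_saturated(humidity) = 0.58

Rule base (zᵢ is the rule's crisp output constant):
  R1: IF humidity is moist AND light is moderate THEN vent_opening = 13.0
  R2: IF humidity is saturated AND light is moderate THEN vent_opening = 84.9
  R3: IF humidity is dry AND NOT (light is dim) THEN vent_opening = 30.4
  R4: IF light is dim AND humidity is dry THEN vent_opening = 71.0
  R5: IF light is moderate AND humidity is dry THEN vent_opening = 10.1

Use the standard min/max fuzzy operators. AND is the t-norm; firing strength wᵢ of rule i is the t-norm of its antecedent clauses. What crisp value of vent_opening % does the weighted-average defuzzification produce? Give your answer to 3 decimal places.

47.295

R1 (z=13.0): moist=0.43, moderate=0.40; AND[min(a, b)] → w = 0.40
R2 (z=84.9): saturated=0.58, moderate=0.40; AND[min(a, b)] → w = 0.40
R3 (z=30.4): dry=0.88, ¬dim=1−0.75=0.25; AND[min(a, b)] → w = 0.25
R4 (z=71.0): dim=0.75, dry=0.88; AND[min(a, b)] → w = 0.75
R5 (z=10.1): moderate=0.40, dry=0.88; AND[min(a, b)] → w = 0.40
Weighted average = (0.40·13.0 + 0.40·84.9 + 0.25·30.4 + 0.75·71.0 + 0.40·10.1) / (0.40 + 0.40 + 0.25 + 0.75 + 0.40)
  = 104.0500 / 2.2000 = 47.295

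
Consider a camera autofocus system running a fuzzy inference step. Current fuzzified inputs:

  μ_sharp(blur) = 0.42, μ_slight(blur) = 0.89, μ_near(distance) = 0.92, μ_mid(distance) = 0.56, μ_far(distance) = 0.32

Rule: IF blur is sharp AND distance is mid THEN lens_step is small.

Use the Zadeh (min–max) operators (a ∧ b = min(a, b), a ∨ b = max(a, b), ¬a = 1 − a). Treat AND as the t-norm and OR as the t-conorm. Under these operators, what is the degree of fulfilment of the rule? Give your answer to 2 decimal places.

0.42

firing strength: sharp=0.42, mid=0.56; AND[min(a, b)] → w = 0.42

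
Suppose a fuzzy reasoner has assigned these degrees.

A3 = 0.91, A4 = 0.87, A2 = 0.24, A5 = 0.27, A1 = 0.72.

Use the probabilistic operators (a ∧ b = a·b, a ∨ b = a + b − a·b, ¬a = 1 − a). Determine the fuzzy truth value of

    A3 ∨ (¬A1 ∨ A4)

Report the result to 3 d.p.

¬A1 = 1 − 0.7200 = 0.2800
¬A1 ∨ A4 = a + b − a·b on (0.2800, 0.8700) = 0.9064
A3 ∨ (¬A1 ∨ A4) = a + b − a·b on (0.9100, 0.9064) = 0.9916

0.992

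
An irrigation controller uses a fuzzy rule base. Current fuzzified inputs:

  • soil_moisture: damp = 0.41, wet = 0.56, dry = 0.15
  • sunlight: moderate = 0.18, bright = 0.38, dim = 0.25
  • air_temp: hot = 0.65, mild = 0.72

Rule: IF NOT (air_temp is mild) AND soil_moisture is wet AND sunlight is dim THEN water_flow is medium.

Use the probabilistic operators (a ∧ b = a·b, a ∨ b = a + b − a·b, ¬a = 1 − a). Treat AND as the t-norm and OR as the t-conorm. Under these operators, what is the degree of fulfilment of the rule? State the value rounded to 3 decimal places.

firing strength: ¬mild=1−0.72=0.28, wet=0.56, dim=0.25; AND[a·b] → w = 0.0392

0.039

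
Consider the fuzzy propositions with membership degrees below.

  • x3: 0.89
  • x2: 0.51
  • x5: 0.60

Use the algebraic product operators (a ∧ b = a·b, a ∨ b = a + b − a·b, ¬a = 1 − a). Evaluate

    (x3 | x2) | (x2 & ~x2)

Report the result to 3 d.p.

x3 | x2 = a + b − a·b on (0.8900, 0.5100) = 0.9461
~x2 = 1 − 0.5100 = 0.4900
x2 & ~x2 = a·b on (0.5100, 0.4900) = 0.2499
(x3 | x2) | (x2 & ~x2) = a + b − a·b on (0.9461, 0.2499) = 0.9596

0.960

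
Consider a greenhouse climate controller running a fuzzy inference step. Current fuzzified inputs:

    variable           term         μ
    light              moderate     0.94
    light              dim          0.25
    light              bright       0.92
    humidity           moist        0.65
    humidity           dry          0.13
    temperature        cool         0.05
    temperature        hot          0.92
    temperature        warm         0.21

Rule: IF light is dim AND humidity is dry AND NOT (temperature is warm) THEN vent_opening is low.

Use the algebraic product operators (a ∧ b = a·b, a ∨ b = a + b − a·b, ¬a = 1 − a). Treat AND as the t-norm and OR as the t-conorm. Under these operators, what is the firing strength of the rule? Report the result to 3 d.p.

0.026

firing strength: dim=0.25, dry=0.13, ¬warm=1−0.21=0.79; AND[a·b] → w = 0.0257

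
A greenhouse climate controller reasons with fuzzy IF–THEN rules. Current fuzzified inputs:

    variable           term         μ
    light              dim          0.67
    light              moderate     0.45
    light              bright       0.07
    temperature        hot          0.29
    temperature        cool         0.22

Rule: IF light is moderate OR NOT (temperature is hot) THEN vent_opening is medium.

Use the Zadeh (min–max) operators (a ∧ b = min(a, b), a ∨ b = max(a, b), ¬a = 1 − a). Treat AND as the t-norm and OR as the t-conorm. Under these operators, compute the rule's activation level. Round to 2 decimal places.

firing strength: moderate=0.45, ¬hot=1−0.29=0.71; OR[max(a, b)] → w = 0.71

0.71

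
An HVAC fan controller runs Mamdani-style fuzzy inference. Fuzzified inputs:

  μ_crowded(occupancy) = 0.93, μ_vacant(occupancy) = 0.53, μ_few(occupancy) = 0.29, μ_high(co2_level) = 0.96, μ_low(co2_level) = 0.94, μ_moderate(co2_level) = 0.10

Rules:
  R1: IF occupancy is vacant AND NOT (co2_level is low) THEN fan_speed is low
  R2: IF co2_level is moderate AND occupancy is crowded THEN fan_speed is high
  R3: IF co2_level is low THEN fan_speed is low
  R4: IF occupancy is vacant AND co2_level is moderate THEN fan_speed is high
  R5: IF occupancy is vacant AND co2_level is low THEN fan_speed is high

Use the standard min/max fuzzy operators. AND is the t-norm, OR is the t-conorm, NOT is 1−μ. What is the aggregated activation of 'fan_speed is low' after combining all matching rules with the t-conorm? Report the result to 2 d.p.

R1: vacant=0.53, ¬low=1−0.94=0.06; AND[min(a, b)] → w = 0.06
R2: moderate=0.10, crowded=0.93; AND[min(a, b)] → w = 0.10
R3: low=0.94 → w = 0.94
R4: vacant=0.53, moderate=0.10; AND[min(a, b)] → w = 0.10
R5: vacant=0.53, low=0.94; AND[min(a, b)] → w = 0.53
Rules with consequent 'low': {R1, R3} → strengths 0.06, 0.94
Aggregate via t-conorm [max(a, b)]: 0.94

0.94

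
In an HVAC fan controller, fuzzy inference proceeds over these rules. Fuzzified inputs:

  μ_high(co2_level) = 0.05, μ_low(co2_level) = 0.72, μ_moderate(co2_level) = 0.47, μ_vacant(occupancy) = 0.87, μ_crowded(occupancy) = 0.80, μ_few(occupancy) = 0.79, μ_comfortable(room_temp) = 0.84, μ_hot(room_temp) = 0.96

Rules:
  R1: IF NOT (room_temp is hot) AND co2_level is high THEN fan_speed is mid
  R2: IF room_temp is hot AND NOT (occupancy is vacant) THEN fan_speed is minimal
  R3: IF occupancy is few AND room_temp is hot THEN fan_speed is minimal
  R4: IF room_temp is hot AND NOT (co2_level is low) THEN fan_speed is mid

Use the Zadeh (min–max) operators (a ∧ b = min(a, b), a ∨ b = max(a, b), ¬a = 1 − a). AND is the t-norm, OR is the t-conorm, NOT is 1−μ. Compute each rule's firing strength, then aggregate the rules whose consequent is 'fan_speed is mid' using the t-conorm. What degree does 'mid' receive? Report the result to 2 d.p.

0.28

R1: ¬hot=1−0.96=0.04, high=0.05; AND[min(a, b)] → w = 0.04
R2: hot=0.96, ¬vacant=1−0.87=0.13; AND[min(a, b)] → w = 0.13
R3: few=0.79, hot=0.96; AND[min(a, b)] → w = 0.79
R4: hot=0.96, ¬low=1−0.72=0.28; AND[min(a, b)] → w = 0.28
Rules with consequent 'mid': {R1, R4} → strengths 0.04, 0.28
Aggregate via t-conorm [max(a, b)]: 0.28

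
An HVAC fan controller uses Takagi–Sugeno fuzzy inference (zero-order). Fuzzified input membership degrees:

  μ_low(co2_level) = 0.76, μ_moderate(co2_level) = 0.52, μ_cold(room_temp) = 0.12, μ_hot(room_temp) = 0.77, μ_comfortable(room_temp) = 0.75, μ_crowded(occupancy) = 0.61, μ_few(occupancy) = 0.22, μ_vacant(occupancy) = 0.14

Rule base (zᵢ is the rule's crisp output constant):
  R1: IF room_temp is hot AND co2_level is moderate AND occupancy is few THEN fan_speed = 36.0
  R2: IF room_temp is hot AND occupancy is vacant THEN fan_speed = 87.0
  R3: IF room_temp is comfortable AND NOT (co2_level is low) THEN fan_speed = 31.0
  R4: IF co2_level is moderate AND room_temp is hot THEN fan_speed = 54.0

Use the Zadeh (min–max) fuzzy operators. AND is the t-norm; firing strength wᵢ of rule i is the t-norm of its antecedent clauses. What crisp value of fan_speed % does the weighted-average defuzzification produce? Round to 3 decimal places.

R1 (z=36.0): hot=0.77, moderate=0.52, few=0.22; AND[min(a, b)] → w = 0.22
R2 (z=87.0): hot=0.77, vacant=0.14; AND[min(a, b)] → w = 0.14
R3 (z=31.0): comfortable=0.75, ¬low=1−0.76=0.24; AND[min(a, b)] → w = 0.24
R4 (z=54.0): moderate=0.52, hot=0.77; AND[min(a, b)] → w = 0.52
Weighted average = (0.22·36.0 + 0.14·87.0 + 0.24·31.0 + 0.52·54.0) / (0.22 + 0.14 + 0.24 + 0.52)
  = 55.6200 / 1.1200 = 49.661

49.661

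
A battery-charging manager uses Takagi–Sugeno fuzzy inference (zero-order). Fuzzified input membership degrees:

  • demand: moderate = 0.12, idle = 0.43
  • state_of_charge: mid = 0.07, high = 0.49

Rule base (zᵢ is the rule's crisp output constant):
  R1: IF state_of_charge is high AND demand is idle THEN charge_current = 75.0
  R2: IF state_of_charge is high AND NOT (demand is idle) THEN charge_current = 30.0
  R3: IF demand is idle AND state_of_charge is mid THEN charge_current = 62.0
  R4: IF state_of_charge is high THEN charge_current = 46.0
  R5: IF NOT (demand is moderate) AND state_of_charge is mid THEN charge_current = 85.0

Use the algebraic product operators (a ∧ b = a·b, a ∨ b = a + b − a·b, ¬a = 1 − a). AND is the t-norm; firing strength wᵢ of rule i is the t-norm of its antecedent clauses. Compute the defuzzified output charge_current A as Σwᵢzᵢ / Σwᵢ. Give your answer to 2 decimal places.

50.22

R1 (z=75.0): high=0.49, idle=0.43; AND[a·b] → w = 0.2107
R2 (z=30.0): high=0.49, ¬idle=1−0.43=0.57; AND[a·b] → w = 0.2793
R3 (z=62.0): idle=0.43, mid=0.07; AND[a·b] → w = 0.0301
R4 (z=46.0): high=0.49 → w = 0.4900
R5 (z=85.0): ¬moderate=1−0.12=0.88, mid=0.07; AND[a·b] → w = 0.0616
Weighted average = (0.2107·75.0 + 0.2793·30.0 + 0.0301·62.0 + 0.4900·46.0 + 0.0616·85.0) / (0.2107 + 0.2793 + 0.0301 + 0.4900 + 0.0616)
  = 53.8237 / 1.0717 = 50.22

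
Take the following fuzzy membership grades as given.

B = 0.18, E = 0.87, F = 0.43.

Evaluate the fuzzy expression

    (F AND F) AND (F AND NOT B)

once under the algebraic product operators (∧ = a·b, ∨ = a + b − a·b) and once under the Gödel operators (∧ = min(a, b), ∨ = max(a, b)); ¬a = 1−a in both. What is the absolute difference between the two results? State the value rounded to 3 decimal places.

Under algebraic product:
  F AND F = a·b on (0.4300, 0.4300) = 0.1849
  NOT B = 1 − 0.1800 = 0.8200
  F AND NOT B = a·b on (0.4300, 0.8200) = 0.3526
  (F AND F) AND (F AND NOT B) = a·b on (0.1849, 0.3526) = 0.0652
  → value = 0.0652
Under Gödel:
  F AND F = min(a, b) on (0.43, 0.43) = 0.43
  NOT B = 1 − 0.18 = 0.82
  F AND NOT B = min(a, b) on (0.43, 0.82) = 0.43
  (F AND F) AND (F AND NOT B) = min(a, b) on (0.43, 0.43) = 0.43
  → value = 0.4300
|0.0652 − 0.4300| = 0.365

0.365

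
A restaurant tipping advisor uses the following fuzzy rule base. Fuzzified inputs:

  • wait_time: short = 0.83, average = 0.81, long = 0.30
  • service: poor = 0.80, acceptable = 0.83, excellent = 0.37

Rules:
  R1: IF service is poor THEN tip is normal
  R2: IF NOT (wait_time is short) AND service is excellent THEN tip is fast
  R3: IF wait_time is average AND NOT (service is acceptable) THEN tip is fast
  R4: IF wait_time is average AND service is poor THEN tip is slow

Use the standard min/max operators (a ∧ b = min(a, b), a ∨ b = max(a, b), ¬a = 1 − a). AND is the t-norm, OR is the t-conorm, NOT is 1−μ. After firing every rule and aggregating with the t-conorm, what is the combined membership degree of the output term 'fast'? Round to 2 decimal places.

R1: poor=0.80 → w = 0.80
R2: ¬short=1−0.83=0.17, excellent=0.37; AND[min(a, b)] → w = 0.17
R3: average=0.81, ¬acceptable=1−0.83=0.17; AND[min(a, b)] → w = 0.17
R4: average=0.81, poor=0.80; AND[min(a, b)] → w = 0.80
Rules with consequent 'fast': {R2, R3} → strengths 0.17, 0.17
Aggregate via t-conorm [max(a, b)]: 0.17

0.17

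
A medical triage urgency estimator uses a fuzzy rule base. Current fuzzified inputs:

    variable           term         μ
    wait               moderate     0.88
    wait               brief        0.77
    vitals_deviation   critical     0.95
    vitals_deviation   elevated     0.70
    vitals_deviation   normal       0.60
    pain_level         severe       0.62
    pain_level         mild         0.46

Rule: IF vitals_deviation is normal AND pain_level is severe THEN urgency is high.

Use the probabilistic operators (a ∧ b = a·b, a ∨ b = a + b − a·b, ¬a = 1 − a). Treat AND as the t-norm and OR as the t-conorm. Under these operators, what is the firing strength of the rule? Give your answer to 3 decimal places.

firing strength: normal=0.60, severe=0.62; AND[a·b] → w = 0.3720

0.372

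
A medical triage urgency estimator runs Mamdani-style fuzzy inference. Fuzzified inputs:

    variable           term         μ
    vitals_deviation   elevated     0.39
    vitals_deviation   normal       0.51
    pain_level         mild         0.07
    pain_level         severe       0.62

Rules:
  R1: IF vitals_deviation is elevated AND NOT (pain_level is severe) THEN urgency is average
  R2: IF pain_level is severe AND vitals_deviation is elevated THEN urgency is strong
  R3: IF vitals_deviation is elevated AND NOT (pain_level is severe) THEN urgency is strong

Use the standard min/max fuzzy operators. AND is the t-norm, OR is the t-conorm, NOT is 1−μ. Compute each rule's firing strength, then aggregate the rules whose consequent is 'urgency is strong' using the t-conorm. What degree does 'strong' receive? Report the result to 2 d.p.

0.39

R1: elevated=0.39, ¬severe=1−0.62=0.38; AND[min(a, b)] → w = 0.38
R2: severe=0.62, elevated=0.39; AND[min(a, b)] → w = 0.39
R3: elevated=0.39, ¬severe=1−0.62=0.38; AND[min(a, b)] → w = 0.38
Rules with consequent 'strong': {R2, R3} → strengths 0.39, 0.38
Aggregate via t-conorm [max(a, b)]: 0.39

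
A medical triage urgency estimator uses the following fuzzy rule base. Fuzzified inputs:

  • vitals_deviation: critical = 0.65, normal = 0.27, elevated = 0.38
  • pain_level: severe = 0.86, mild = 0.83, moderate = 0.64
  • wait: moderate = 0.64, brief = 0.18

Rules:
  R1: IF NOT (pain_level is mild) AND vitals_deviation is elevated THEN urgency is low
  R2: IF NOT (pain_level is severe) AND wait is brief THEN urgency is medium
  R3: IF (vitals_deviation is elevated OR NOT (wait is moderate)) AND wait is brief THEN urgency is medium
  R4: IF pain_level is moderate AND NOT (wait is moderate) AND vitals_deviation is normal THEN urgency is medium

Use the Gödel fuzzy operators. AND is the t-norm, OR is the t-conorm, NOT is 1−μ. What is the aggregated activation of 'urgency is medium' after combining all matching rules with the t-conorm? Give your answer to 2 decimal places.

0.27

R1: ¬mild=1−0.83=0.17, elevated=0.38; AND[min(a, b)] → w = 0.17
R2: ¬severe=1−0.86=0.14, brief=0.18; AND[min(a, b)] → w = 0.14
R3: (elevated=0.38 OR ¬moderate=1−0.64=0.36) = 0.38; AND[min(a, b)] with brief=0.18 → w = 0.18
R4: moderate=0.64, ¬moderate=1−0.64=0.36, normal=0.27; AND[min(a, b)] → w = 0.27
Rules with consequent 'medium': {R2, R3, R4} → strengths 0.14, 0.18, 0.27
Aggregate via t-conorm [max(a, b)]: 0.27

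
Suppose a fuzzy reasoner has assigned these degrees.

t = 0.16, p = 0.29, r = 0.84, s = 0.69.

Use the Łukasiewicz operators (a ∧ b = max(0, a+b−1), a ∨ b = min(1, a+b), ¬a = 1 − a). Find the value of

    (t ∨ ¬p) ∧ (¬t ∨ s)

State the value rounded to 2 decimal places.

¬p = 1 − 0.29 = 0.71
t ∨ ¬p = min(1, a+b) on (0.16, 0.71) = 0.87
¬t = 1 − 0.16 = 0.84
¬t ∨ s = min(1, a+b) on (0.84, 0.69) = 1.00
(t ∨ ¬p) ∧ (¬t ∨ s) = max(0, a+b−1) on (0.87, 1.00) = 0.87

0.87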